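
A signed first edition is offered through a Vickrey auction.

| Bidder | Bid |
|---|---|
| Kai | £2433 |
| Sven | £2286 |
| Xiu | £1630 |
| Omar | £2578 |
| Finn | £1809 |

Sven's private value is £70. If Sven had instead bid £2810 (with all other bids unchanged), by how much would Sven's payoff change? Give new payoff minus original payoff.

−£2508

The highest bid among the other bidders is £2578; Sven's bid doesn't change that.
Original bid £2286: Sven is not highest (top rival bid is £2578); payoff £0.
Alternative bid £2810: Sven is highest, pays the top rival bid £2578; payoff £70 − £2578 = −£2508.
Change in payoff = −£2508 − (£0) = −£2508.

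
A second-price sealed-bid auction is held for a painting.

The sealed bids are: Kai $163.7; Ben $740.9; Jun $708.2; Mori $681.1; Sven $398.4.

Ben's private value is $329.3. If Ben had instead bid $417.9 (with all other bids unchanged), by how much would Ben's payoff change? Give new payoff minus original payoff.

$378.9

The highest bid among the other bidders is $708.2; Ben's bid doesn't change that.
Original bid $740.9: Ben is highest, pays the top rival bid $708.2; payoff $329.3 − $708.2 = −$378.9.
Alternative bid $417.9: Ben is not highest (top rival bid is $708.2); payoff $0.
Change in payoff = $0 − (−$378.9) = $378.9.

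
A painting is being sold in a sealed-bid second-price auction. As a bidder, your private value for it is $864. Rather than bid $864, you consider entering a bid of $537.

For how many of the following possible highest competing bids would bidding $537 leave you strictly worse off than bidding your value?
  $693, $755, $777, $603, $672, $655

6

The deviation hurts exactly when the highest competing bid lies strictly between $537 and $864 — underbidding then forfeits a profitable win.
$693: inside the interval → strictly worse (loss $171).
$755: inside the interval → strictly worse (loss $109).
$777: inside the interval → strictly worse (loss $87).
$603: inside the interval → strictly worse (loss $261).
$672: inside the interval → strictly worse (loss $192).
$655: inside the interval → strictly worse (loss $209).
Count: 6.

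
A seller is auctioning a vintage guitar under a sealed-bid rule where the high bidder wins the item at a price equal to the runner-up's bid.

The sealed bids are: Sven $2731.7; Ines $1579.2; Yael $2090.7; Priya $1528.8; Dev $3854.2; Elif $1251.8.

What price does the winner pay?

Highest bid: Dev at $3854.2, so Dev wins.
Second-highest bid: Sven at $2731.7 — that is the price the winner pays.

$2731.7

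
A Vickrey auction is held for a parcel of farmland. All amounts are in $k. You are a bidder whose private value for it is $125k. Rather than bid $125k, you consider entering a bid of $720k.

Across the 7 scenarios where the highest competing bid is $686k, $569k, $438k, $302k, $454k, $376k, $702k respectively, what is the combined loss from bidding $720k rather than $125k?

The deviation costs you only when the competing bid falls strictly between $125k and $720k; elsewhere both bids give the same outcome.
$686k: truthful payoff $0k, deviation payoff −$561k → loss $561k.
$569k: truthful payoff $0k, deviation payoff −$444k → loss $444k.
$438k: truthful payoff $0k, deviation payoff −$313k → loss $313k.
$302k: truthful payoff $0k, deviation payoff −$177k → loss $177k.
$454k: truthful payoff $0k, deviation payoff −$329k → loss $329k.
$376k: truthful payoff $0k, deviation payoff −$251k → loss $251k.
$702k: truthful payoff $0k, deviation payoff −$577k → loss $577k.
Total loss = $561k + $444k + $313k + $177k + $329k + $251k + $577k = $2652k.

$2652k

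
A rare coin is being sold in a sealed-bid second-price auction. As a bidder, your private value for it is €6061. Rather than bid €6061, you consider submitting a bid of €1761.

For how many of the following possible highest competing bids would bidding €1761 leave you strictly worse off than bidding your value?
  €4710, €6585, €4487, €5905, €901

3

The deviation hurts exactly when the highest competing bid lies strictly between €1761 and €6061 — underbidding then forfeits a profitable win.
€4710: inside the interval → strictly worse (loss €1351).
€6585: above both → same outcome either way.
€4487: inside the interval → strictly worse (loss €1574).
€5905: inside the interval → strictly worse (loss €156).
€901: below both → same outcome either way.
Count: 3.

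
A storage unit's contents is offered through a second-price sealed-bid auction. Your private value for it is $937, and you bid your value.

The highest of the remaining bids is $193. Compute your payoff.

Your bid $937 exceeds the highest competing bid $193, so you win.
In a second-price auction the winner pays the second-highest bid, $193.
Payoff = value − price = $937 − $193 = $744.

$744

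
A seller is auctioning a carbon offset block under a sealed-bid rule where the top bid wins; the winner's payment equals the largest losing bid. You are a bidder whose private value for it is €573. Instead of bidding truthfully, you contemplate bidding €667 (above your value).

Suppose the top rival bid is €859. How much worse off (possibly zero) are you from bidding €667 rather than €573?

€0

Bidding your value €573: you lose (since €573 < €859). Payoff €0.
Bidding €667: you lose. Payoff €0.
Difference = €0 − €0 = €0; both bids lead to the same outcome because the competing bid is above both your value and your alternative bid.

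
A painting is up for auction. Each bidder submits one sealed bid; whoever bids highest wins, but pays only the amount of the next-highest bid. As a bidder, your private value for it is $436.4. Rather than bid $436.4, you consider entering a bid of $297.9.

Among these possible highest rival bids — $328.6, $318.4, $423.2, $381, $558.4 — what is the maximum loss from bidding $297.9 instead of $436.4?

$328.6: truthful gives $107.8, deviation gives $0 → loss $107.8.
$318.4: truthful gives $118, deviation gives $0 → loss $118.
$423.2: truthful gives $13.2, deviation gives $0 → loss $13.2.
$381: truthful gives $55.4, deviation gives $0 → loss $55.4.
$558.4: same outcome either way → loss $0.
Maximum loss: $118.

$118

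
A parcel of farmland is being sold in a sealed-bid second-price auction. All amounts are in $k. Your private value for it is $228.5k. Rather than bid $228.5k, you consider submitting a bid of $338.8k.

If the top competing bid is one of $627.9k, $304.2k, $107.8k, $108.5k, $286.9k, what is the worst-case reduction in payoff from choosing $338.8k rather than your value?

$75.7k

$627.9k: same outcome either way → loss $0k.
$304.2k: truthful gives $0k, deviation gives −$75.7k → loss $75.7k.
$107.8k: same outcome either way → loss $0k.
$108.5k: same outcome either way → loss $0k.
$286.9k: truthful gives $0k, deviation gives −$58.4k → loss $58.4k.
Maximum loss: $75.7k.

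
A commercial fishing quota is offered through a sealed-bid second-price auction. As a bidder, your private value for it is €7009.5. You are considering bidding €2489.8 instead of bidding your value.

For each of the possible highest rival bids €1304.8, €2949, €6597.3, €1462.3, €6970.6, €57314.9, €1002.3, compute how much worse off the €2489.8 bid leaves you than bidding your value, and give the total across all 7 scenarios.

The deviation costs you only when the competing bid falls strictly between €2489.8 and €7009.5; elsewhere both bids give the same outcome.
€1304.8: outcomes coincide → loss €0.
€2949: truthful payoff €4060.5, deviation payoff €0 → loss €4060.5.
€6597.3: truthful payoff €412.2, deviation payoff €0 → loss €412.2.
€1462.3: outcomes coincide → loss €0.
€6970.6: truthful payoff €38.9, deviation payoff €0 → loss €38.9.
€57314.9: outcomes coincide → loss €0.
€1002.3: outcomes coincide → loss €0.
Total loss = €4060.5 + €412.2 + €38.9 = €4511.6.
In a second-price auction your bid sets only whether you win, not what you pay, so bidding your true value is weakly dominant.

€4511.6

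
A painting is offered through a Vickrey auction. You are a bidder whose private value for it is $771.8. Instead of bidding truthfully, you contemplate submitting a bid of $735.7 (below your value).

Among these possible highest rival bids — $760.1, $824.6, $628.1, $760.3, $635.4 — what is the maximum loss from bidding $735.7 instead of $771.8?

$11.7

$760.1: truthful gives $11.7, deviation gives $0 → loss $11.7.
$824.6: same outcome either way → loss $0.
$628.1: same outcome either way → loss $0.
$760.3: truthful gives $11.5, deviation gives $0 → loss $11.5.
$635.4: same outcome either way → loss $0.
Maximum loss: $11.7.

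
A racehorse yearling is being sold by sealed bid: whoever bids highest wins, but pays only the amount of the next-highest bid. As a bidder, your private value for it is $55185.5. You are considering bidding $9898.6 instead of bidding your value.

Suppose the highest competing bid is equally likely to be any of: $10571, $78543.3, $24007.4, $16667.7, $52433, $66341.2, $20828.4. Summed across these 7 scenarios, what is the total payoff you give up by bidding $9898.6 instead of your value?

$151420

The deviation costs you only when the competing bid falls strictly between $9898.6 and $55185.5; elsewhere both bids give the same outcome.
$10571: truthful payoff $44614.5, deviation payoff $0 → loss $44614.5.
$78543.3: outcomes coincide → loss $0.
$24007.4: truthful payoff $31178.1, deviation payoff $0 → loss $31178.1.
$16667.7: truthful payoff $38517.8, deviation payoff $0 → loss $38517.8.
$52433: truthful payoff $2752.5, deviation payoff $0 → loss $2752.5.
$66341.2: outcomes coincide → loss $0.
$20828.4: truthful payoff $34357.1, deviation payoff $0 → loss $34357.1.
Total loss = $44614.5 + $31178.1 + $38517.8 + $2752.5 + $34357.1 = $151420.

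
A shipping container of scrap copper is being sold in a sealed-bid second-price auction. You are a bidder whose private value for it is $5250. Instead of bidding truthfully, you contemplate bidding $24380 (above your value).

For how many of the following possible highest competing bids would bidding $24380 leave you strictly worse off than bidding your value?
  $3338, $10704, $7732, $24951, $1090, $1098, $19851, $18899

The deviation hurts exactly when the highest competing bid lies strictly between $5250 and $24380 — overbidding then wins at a price above your value.
$3338: below both → same outcome either way.
$10704: inside the interval → strictly worse (loss $5454).
$7732: inside the interval → strictly worse (loss $2482).
$24951: above both → same outcome either way.
$1090: below both → same outcome either way.
$1098: below both → same outcome either way.
$19851: inside the interval → strictly worse (loss $14601).
$18899: inside the interval → strictly worse (loss $13649).
Count: 4.

4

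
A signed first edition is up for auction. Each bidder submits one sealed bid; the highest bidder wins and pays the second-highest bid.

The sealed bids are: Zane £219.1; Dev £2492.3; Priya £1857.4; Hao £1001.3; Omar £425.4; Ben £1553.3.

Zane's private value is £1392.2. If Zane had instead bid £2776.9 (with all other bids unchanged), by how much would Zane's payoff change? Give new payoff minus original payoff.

−£1100.1

The highest bid among the other bidders is £2492.3; Zane's bid doesn't change that.
Original bid £219.1: Zane is not highest (top rival bid is £2492.3); payoff £0.
Alternative bid £2776.9: Zane is highest, pays the top rival bid £2492.3; payoff £1392.2 − £2492.3 = −£1100.1.
Change in payoff = −£1100.1 − (£0) = −£1100.1.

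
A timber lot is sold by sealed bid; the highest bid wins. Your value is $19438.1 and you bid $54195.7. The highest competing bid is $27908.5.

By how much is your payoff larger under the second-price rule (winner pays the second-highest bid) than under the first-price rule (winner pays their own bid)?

You have the highest bid, so you win under either rule.
Second-price: pay $27908.5 → payoff −$8470.4.
First-price: pay your own bid $54195.7 → payoff −$34757.6.
Difference = −$8470.4 − (−$34757.6) = $26287.2.

$26287.2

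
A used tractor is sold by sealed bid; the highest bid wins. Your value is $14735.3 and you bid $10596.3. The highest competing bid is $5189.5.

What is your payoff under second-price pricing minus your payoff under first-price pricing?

You have the highest bid, so you win under either rule.
Second-price: pay $5189.5 → payoff $9545.8.
First-price: pay your own bid $10596.3 → payoff $4139.
Difference = $9545.8 − ($4139) = $5406.8.

$5406.8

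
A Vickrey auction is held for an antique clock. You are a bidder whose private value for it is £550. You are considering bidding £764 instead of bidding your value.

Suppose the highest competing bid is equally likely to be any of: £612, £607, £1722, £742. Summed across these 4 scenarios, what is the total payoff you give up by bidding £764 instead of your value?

£311

The deviation costs you only when the competing bid falls strictly between £550 and £764; elsewhere both bids give the same outcome.
£612: truthful payoff £0, deviation payoff −£62 → loss £62.
£607: truthful payoff £0, deviation payoff −£57 → loss £57.
£1722: outcomes coincide → loss £0.
£742: truthful payoff £0, deviation payoff −£192 → loss £192.
Total loss = £62 + £57 + £192 = £311.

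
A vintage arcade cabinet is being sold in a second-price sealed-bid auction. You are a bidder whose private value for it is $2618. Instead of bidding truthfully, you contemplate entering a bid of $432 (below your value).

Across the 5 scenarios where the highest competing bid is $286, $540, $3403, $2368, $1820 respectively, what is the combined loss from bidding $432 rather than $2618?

The deviation costs you only when the competing bid falls strictly between $432 and $2618; elsewhere both bids give the same outcome.
$286: outcomes coincide → loss $0.
$540: truthful payoff $2078, deviation payoff $0 → loss $2078.
$3403: outcomes coincide → loss $0.
$2368: truthful payoff $250, deviation payoff $0 → loss $250.
$1820: truthful payoff $798, deviation payoff $0 → loss $798.
Total loss = $2078 + $250 + $798 = $3126.

$3126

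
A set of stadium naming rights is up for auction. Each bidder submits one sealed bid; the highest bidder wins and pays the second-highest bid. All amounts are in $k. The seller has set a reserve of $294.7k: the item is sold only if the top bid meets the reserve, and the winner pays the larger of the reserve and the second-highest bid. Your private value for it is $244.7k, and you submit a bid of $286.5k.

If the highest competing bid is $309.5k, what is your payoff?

$0k

Your bid $286.5k is below the highest competing bid $309.5k, so you lose. Payoff $0k.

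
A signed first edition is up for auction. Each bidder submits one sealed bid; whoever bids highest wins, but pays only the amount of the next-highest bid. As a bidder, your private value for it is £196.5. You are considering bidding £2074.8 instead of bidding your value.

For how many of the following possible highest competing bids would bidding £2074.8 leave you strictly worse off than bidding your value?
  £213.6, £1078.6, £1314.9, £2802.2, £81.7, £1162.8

4

The deviation hurts exactly when the highest competing bid lies strictly between £196.5 and £2074.8 — overbidding then wins at a price above your value.
£213.6: inside the interval → strictly worse (loss £17.1).
£1078.6: inside the interval → strictly worse (loss £882.1).
£1314.9: inside the interval → strictly worse (loss £1118.4).
£2802.2: above both → same outcome either way.
£81.7: below both → same outcome either way.
£1162.8: inside the interval → strictly worse (loss £966.3).
Count: 4.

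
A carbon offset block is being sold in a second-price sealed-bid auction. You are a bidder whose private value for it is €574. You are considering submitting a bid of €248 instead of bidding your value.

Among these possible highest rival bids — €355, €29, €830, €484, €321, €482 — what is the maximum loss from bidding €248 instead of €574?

€253

€355: truthful gives €219, deviation gives €0 → loss €219.
€29: same outcome either way → loss €0.
€830: same outcome either way → loss €0.
€484: truthful gives €90, deviation gives €0 → loss €90.
€321: truthful gives €253, deviation gives €0 → loss €253.
€482: truthful gives €92, deviation gives €0 → loss €92.
Maximum loss: €253.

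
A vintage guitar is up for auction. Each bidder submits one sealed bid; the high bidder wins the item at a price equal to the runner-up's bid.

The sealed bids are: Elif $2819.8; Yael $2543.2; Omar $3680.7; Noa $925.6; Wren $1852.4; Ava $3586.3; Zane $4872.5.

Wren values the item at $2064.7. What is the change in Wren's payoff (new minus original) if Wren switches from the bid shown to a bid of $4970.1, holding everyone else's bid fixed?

The highest bid among the other bidders is $4872.5; Wren's bid doesn't change that.
Original bid $1852.4: Wren is not highest (top rival bid is $4872.5); payoff $0.
Alternative bid $4970.1: Wren is highest, pays the top rival bid $4872.5; payoff $2064.7 − $4872.5 = −$2807.8.
Change in payoff = −$2807.8 − ($0) = −$2807.8.

−$2807.8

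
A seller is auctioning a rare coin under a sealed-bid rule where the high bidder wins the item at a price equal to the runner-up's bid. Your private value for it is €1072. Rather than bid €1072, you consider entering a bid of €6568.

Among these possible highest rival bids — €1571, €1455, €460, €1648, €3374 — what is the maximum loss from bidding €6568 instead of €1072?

€1571: truthful gives €0, deviation gives −€499 → loss €499.
€1455: truthful gives €0, deviation gives −€383 → loss €383.
€460: same outcome either way → loss €0.
€1648: truthful gives €0, deviation gives −€576 → loss €576.
€3374: truthful gives €0, deviation gives −€2302 → loss €2302.
Maximum loss: €2302.

€2302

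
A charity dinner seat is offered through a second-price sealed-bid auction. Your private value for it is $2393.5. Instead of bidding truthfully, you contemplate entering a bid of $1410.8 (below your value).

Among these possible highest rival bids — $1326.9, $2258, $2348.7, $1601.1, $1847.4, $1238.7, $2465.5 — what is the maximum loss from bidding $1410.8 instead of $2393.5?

$1326.9: same outcome either way → loss $0.
$2258: truthful gives $135.5, deviation gives $0 → loss $135.5.
$2348.7: truthful gives $44.8, deviation gives $0 → loss $44.8.
$1601.1: truthful gives $792.4, deviation gives $0 → loss $792.4.
$1847.4: truthful gives $546.1, deviation gives $0 → loss $546.1.
$1238.7: same outcome either way → loss $0.
$2465.5: same outcome either way → loss $0.
Maximum loss: $792.4.

$792.4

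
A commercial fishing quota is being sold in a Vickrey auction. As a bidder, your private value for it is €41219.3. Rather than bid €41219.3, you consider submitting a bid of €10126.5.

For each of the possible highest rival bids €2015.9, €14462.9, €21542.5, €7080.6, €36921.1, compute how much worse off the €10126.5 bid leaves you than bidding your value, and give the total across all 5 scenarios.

The deviation costs you only when the competing bid falls strictly between €10126.5 and €41219.3; elsewhere both bids give the same outcome.
€2015.9: outcomes coincide → loss €0.
€14462.9: truthful payoff €26756.4, deviation payoff €0 → loss €26756.4.
€21542.5: truthful payoff €19676.8, deviation payoff €0 → loss €19676.8.
€7080.6: outcomes coincide → loss €0.
€36921.1: truthful payoff €4298.2, deviation payoff €0 → loss €4298.2.
Total loss = €26756.4 + €19676.8 + €4298.2 = €50731.4.

€50731.4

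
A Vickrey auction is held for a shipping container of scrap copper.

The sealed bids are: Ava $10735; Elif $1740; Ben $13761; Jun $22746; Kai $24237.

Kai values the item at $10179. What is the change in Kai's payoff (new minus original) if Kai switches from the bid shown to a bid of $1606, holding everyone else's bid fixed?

$12567

The highest bid among the other bidders is $22746; Kai's bid doesn't change that.
Original bid $24237: Kai is highest, pays the top rival bid $22746; payoff $10179 − $22746 = −$12567.
Alternative bid $1606: Kai is not highest (top rival bid is $22746); payoff $0.
Change in payoff = $0 − (−$12567) = $12567.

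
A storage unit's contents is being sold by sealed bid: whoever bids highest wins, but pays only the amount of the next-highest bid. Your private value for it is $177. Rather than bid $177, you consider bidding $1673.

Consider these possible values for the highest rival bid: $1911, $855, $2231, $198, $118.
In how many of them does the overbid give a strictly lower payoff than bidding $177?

2

The deviation hurts exactly when the highest competing bid lies strictly between $177 and $1673 — overbidding then wins at a price above your value.
$1911: above both → same outcome either way.
$855: inside the interval → strictly worse (loss $678).
$2231: above both → same outcome either way.
$198: inside the interval → strictly worse (loss $21).
$118: below both → same outcome either way.
Count: 2.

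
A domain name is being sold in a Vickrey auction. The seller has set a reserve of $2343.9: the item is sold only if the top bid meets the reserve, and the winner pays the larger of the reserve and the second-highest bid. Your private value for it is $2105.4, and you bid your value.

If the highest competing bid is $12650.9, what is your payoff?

Your bid $2105.4 is below the highest competing bid $12650.9, so you lose. Payoff $0.

$0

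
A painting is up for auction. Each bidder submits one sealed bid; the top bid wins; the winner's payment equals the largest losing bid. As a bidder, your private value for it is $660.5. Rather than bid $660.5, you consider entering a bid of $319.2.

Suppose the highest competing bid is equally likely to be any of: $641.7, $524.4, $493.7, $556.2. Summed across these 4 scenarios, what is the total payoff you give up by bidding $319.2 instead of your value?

The deviation costs you only when the competing bid falls strictly between $319.2 and $660.5; elsewhere both bids give the same outcome.
$641.7: truthful payoff $18.8, deviation payoff $0 → loss $18.8.
$524.4: truthful payoff $136.1, deviation payoff $0 → loss $136.1.
$493.7: truthful payoff $166.8, deviation payoff $0 → loss $166.8.
$556.2: truthful payoff $104.3, deviation payoff $0 → loss $104.3.
Total loss = $18.8 + $136.1 + $166.8 + $104.3 = $426.

$426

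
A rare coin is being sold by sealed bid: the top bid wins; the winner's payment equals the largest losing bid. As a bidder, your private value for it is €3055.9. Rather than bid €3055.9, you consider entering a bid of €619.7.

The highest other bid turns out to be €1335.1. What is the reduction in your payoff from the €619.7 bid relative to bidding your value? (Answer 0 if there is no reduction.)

Bidding your value €3055.9: you win (since €3055.9 > €1335.1) and pay €1335.1. Payoff €1720.8.
Bidding €619.7: you lose. Payoff €0.
The competing bid €1335.1 lies between your shaded bid and your value, so underbidding forfeits an item you could have won at a profitable price.
Loss from deviating = €1720.8 − (€0) = €1720.8.
Because the price is fixed by the runner-up's bid, deviating from your value can only change a good outcome into a bad one — never the reverse.

€1720.8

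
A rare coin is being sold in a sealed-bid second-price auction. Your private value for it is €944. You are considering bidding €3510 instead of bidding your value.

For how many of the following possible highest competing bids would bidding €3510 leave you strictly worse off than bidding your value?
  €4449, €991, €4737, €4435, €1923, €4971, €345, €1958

The deviation hurts exactly when the highest competing bid lies strictly between €944 and €3510 — overbidding then wins at a price above your value.
€4449: above both → same outcome either way.
€991: inside the interval → strictly worse (loss €47).
€4737: above both → same outcome either way.
€4435: above both → same outcome either way.
€1923: inside the interval → strictly worse (loss €979).
€4971: above both → same outcome either way.
€345: below both → same outcome either way.
€1958: inside the interval → strictly worse (loss €1014).
Count: 3.

3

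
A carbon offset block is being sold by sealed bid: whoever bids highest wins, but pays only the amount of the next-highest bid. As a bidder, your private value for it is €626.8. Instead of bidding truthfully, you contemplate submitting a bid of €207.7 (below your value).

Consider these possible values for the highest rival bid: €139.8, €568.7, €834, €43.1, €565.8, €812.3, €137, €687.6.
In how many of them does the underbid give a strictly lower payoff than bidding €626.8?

The deviation hurts exactly when the highest competing bid lies strictly between €207.7 and €626.8 — underbidding then forfeits a profitable win.
€139.8: below both → same outcome either way.
€568.7: inside the interval → strictly worse (loss €58.1).
€834: above both → same outcome either way.
€43.1: below both → same outcome either way.
€565.8: inside the interval → strictly worse (loss €61).
€812.3: above both → same outcome either way.
€137: below both → same outcome either way.
€687.6: above both → same outcome either way.
Count: 2.

2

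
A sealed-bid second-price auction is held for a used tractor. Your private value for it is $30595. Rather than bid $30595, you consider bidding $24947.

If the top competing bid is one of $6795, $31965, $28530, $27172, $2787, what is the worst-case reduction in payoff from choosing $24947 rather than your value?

$3423

$6795: same outcome either way → loss $0.
$31965: same outcome either way → loss $0.
$28530: truthful gives $2065, deviation gives $0 → loss $2065.
$27172: truthful gives $3423, deviation gives $0 → loss $3423.
$2787: same outcome either way → loss $0.
Maximum loss: $3423.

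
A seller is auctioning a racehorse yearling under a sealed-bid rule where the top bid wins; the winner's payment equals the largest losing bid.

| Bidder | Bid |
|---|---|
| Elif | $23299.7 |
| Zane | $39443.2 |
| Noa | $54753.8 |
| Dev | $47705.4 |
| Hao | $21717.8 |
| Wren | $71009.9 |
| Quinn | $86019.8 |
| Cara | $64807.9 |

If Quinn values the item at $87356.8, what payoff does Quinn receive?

Highest bid: Quinn at $86019.8, so Quinn wins.
Second-highest bid: Wren at $71009.9 — that is the price the winner pays.
Quinn's payoff = value − price = $87356.8 − $71009.9 = $16346.9.

$16346.9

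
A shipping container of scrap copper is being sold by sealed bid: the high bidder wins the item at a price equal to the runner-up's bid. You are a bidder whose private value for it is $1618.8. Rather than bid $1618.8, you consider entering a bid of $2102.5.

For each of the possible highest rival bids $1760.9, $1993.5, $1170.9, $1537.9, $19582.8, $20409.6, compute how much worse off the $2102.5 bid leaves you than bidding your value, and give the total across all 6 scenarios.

The deviation costs you only when the competing bid falls strictly between $1618.8 and $2102.5; elsewhere both bids give the same outcome.
$1760.9: truthful payoff $0, deviation payoff −$142.1 → loss $142.1.
$1993.5: truthful payoff $0, deviation payoff −$374.7 → loss $374.7.
$1170.9: outcomes coincide → loss $0.
$1537.9: outcomes coincide → loss $0.
$19582.8: outcomes coincide → loss $0.
$20409.6: outcomes coincide → loss $0.
Total loss = $142.1 + $374.7 = $516.8.

$516.8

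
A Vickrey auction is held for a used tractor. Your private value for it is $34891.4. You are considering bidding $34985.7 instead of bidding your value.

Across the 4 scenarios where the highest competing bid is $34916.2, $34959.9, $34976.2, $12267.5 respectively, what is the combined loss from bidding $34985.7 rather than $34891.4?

$178.1

The deviation costs you only when the competing bid falls strictly between $34891.4 and $34985.7; elsewhere both bids give the same outcome.
$34916.2: truthful payoff $0, deviation payoff −$24.8 → loss $24.8.
$34959.9: truthful payoff $0, deviation payoff −$68.5 → loss $68.5.
$34976.2: truthful payoff $0, deviation payoff −$84.8 → loss $84.8.
$12267.5: outcomes coincide → loss $0.
Total loss = $24.8 + $68.5 + $84.8 = $178.1.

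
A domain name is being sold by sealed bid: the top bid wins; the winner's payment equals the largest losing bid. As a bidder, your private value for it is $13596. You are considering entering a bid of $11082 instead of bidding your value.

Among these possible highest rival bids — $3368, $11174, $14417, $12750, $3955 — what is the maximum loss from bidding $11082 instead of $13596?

$3368: same outcome either way → loss $0.
$11174: truthful gives $2422, deviation gives $0 → loss $2422.
$14417: same outcome either way → loss $0.
$12750: truthful gives $846, deviation gives $0 → loss $846.
$3955: same outcome either way → loss $0.
Maximum loss: $2422.

$2422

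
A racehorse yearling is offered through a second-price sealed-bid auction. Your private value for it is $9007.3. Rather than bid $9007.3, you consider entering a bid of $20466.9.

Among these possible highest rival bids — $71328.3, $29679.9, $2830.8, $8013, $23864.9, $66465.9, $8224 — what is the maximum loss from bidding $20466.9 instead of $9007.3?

$0

$71328.3: same outcome either way → loss $0.
$29679.9: same outcome either way → loss $0.
$2830.8: same outcome either way → loss $0.
$8013: same outcome either way → loss $0.
$23864.9: same outcome either way → loss $0.
$66465.9: same outcome either way → loss $0.
$8224: same outcome either way → loss $0.
Maximum loss: $0.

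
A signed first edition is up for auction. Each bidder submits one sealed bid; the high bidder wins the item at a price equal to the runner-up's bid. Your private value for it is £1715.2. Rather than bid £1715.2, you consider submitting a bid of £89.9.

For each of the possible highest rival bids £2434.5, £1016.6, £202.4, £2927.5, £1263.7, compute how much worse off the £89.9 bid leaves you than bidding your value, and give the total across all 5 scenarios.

£2662.9

The deviation costs you only when the competing bid falls strictly between £89.9 and £1715.2; elsewhere both bids give the same outcome.
£2434.5: outcomes coincide → loss £0.
£1016.6: truthful payoff £698.6, deviation payoff £0 → loss £698.6.
£202.4: truthful payoff £1512.8, deviation payoff £0 → loss £1512.8.
£2927.5: outcomes coincide → loss £0.
£1263.7: truthful payoff £451.5, deviation payoff £0 → loss £451.5.
Total loss = £698.6 + £1512.8 + £451.5 = £2662.9.
In a second-price auction your bid sets only whether you win, not what you pay, so bidding your true value is weakly dominant.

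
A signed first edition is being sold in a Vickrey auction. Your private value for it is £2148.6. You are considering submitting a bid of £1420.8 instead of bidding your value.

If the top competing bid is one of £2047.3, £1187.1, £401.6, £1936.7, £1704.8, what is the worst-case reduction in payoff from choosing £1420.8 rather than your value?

£2047.3: truthful gives £101.3, deviation gives £0 → loss £101.3.
£1187.1: same outcome either way → loss £0.
£401.6: same outcome either way → loss £0.
£1936.7: truthful gives £211.9, deviation gives £0 → loss £211.9.
£1704.8: truthful gives £443.8, deviation gives £0 → loss £443.8.
Maximum loss: £443.8.

£443.8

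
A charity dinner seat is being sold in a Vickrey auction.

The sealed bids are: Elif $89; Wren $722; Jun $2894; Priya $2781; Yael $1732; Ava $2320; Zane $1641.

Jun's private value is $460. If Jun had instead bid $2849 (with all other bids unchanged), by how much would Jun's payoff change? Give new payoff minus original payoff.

$0

The highest bid among the other bidders is $2781; Jun's bid doesn't change that.
Original bid $2894: Jun is highest, pays the top rival bid $2781; payoff $460 − $2781 = −$2321.
Alternative bid $2849: Jun is highest, pays the top rival bid $2781; payoff $460 − $2781 = −$2321.
Change in payoff = −$2321 − (−$2321) = $0.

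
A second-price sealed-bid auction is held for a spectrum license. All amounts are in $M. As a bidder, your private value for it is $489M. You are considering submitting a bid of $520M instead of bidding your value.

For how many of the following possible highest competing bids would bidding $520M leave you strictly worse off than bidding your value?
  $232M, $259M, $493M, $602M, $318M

1

The deviation hurts exactly when the highest competing bid lies strictly between $489M and $520M — overbidding then wins at a price above your value.
$232M: below both → same outcome either way.
$259M: below both → same outcome either way.
$493M: inside the interval → strictly worse (loss $4M).
$602M: above both → same outcome either way.
$318M: below both → same outcome either way.
Count: 1.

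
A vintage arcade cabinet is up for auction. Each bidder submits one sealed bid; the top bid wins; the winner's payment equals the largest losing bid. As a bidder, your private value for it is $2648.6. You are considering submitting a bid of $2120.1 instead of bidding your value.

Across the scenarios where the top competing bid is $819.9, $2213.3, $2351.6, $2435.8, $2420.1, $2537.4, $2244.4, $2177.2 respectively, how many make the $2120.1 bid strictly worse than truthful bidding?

The deviation hurts exactly when the highest competing bid lies strictly between $2120.1 and $2648.6 — underbidding then forfeits a profitable win.
$819.9: below both → same outcome either way.
$2213.3: inside the interval → strictly worse (loss $435.3).
$2351.6: inside the interval → strictly worse (loss $297).
$2435.8: inside the interval → strictly worse (loss $212.8).
$2420.1: inside the interval → strictly worse (loss $228.5).
$2537.4: inside the interval → strictly worse (loss $111.2).
$2244.4: inside the interval → strictly worse (loss $404.2).
$2177.2: inside the interval → strictly worse (loss $471.4).
Count: 7.

7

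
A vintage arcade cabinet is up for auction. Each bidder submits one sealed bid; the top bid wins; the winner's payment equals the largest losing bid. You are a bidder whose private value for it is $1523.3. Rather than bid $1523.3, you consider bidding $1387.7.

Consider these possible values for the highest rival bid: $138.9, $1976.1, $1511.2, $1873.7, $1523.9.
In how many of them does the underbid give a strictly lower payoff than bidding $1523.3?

1

The deviation hurts exactly when the highest competing bid lies strictly between $1387.7 and $1523.3 — underbidding then forfeits a profitable win.
$138.9: below both → same outcome either way.
$1976.1: above both → same outcome either way.
$1511.2: inside the interval → strictly worse (loss $12.1).
$1873.7: above both → same outcome either way.
$1523.9: above both → same outcome either way.
Count: 1.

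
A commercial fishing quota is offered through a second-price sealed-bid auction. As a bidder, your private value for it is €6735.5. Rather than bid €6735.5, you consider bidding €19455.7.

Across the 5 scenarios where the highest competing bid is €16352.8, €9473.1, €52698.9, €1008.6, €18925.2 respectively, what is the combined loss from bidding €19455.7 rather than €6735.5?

The deviation costs you only when the competing bid falls strictly between €6735.5 and €19455.7; elsewhere both bids give the same outcome.
€16352.8: truthful payoff €0, deviation payoff −€9617.3 → loss €9617.3.
€9473.1: truthful payoff €0, deviation payoff −€2737.6 → loss €2737.6.
€52698.9: outcomes coincide → loss €0.
€1008.6: outcomes coincide → loss €0.
€18925.2: truthful payoff €0, deviation payoff −€12189.7 → loss €12189.7.
Total loss = €9617.3 + €2737.6 + €12189.7 = €24544.6.

€24544.6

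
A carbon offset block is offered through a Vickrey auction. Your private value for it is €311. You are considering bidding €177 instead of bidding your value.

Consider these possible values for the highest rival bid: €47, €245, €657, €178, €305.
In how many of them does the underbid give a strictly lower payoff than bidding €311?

3

The deviation hurts exactly when the highest competing bid lies strictly between €177 and €311 — underbidding then forfeits a profitable win.
€47: below both → same outcome either way.
€245: inside the interval → strictly worse (loss €66).
€657: above both → same outcome either way.
€178: inside the interval → strictly worse (loss €133).
€305: inside the interval → strictly worse (loss €6).
Count: 3.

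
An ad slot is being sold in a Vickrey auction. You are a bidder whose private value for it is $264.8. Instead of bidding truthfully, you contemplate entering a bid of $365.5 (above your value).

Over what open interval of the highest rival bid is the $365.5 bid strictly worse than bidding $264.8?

If the competing bid is below $264.8, both bids win at the same price — no difference.
If it is above $365.5, both bids lose — no difference.
If it lies strictly between $264.8 and $365.5, bidding your value loses (payoff 0) while bidding $365.5 wins at a price above your value (payoff negative).
So the deviation strictly hurts on the open interval ($264.8, $365.5).
Because the price is fixed by the runner-up's bid, deviating from your value can only change a good outcome into a bad one — never the reverse.

($264.8, $365.5)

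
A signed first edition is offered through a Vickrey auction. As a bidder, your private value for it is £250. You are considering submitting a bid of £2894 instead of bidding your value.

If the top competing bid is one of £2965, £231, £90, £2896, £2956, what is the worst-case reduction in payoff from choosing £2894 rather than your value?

£2965: same outcome either way → loss £0.
£231: same outcome either way → loss £0.
£90: same outcome either way → loss £0.
£2896: same outcome either way → loss £0.
£2956: same outcome either way → loss £0.
Maximum loss: £0.

£0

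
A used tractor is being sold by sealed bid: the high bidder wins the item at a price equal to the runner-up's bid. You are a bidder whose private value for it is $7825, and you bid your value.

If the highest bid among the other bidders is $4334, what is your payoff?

Your bid $7825 exceeds the highest competing bid $4334, so you win.
In a second-price auction the winner pays the second-highest bid, $4334.
Payoff = value − price = $7825 − $4334 = $3491.

$3491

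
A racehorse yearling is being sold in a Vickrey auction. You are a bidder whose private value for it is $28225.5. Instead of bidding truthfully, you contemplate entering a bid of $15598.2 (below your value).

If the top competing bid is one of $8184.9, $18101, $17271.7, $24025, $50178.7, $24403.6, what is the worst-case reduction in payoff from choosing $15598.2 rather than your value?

$8184.9: same outcome either way → loss $0.
$18101: truthful gives $10124.5, deviation gives $0 → loss $10124.5.
$17271.7: truthful gives $10953.8, deviation gives $0 → loss $10953.8.
$24025: truthful gives $4200.5, deviation gives $0 → loss $4200.5.
$50178.7: same outcome either way → loss $0.
$24403.6: truthful gives $3821.9, deviation gives $0 → loss $3821.9.
Maximum loss: $10953.8.

$10953.8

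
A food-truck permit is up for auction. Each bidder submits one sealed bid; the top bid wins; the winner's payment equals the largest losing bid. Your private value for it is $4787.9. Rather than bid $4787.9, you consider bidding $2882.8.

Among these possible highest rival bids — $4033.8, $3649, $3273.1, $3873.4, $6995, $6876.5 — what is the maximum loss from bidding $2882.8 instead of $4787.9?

$1514.8

$4033.8: truthful gives $754.1, deviation gives $0 → loss $754.1.
$3649: truthful gives $1138.9, deviation gives $0 → loss $1138.9.
$3273.1: truthful gives $1514.8, deviation gives $0 → loss $1514.8.
$3873.4: truthful gives $914.5, deviation gives $0 → loss $914.5.
$6995: same outcome either way → loss $0.
$6876.5: same outcome either way → loss $0.
Maximum loss: $1514.8.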